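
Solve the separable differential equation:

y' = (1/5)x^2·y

Separating variables and integrating:
ln|y| = x^3/15 + C

General solution: y = Ce^(x^3/15)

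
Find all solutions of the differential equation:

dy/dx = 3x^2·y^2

Separating variables and integrating:
-1/y = x^3 + C

General solution: y^-1 = -x^3 + C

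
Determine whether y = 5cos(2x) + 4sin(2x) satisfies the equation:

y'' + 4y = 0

Verification:
y'' = -20cos(2x) - 16sin(2x)
y'' + 4y = 0 ✓

Yes, it is a solution.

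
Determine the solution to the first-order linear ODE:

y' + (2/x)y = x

Using integrating factor method:

General solution: y = (1/4)x^2 + Cx^(-2)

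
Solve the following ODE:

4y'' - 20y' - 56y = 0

Characteristic equation: 4r² - 20r - 56 = 0
Divide by 4: r² - 5r - 14 = 0
Roots: r = 7, -2 (distinct real)
General solution: y = C₁e^(7x) + C₂e^(-2x)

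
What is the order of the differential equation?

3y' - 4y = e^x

The order is 1 (highest derivative is of order 1).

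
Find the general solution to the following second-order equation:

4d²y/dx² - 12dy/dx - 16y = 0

Characteristic equation: 4r² - 12r - 16 = 0
Divide by 4: r² - 3r - 4 = 0
Roots: r = 4, -1 (distinct real)
General solution: y = C₁e^(4x) + C₂e^(-x)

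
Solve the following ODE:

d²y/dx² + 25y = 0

Characteristic equation: r² + 25 = 0
Roots: r = ±5i (complex conjugates)
General solution: y = C₁cos(5x) + C₂sin(5x)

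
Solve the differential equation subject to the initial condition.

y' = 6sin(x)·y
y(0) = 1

General solution: y = Ce^(-6cos(x))
Applying IC y(0) = 1:
Particular solution: y = e^(6(1-cos(x)))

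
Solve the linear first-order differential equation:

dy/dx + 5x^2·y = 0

Using integrating factor method:

General solution: y = Ce^(-5x^3/3)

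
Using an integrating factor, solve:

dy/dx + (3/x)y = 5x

Using integrating factor method:

General solution: y = x^2 + Cx^(-3)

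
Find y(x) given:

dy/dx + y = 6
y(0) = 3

General solution: y = 6 + Ce^(-x)
Applying y(0) = 3: C = 3 - 6 = -3
Particular solution: y = 6 - 3e^(-x)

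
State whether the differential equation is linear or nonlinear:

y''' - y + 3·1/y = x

Nonlinear (1/y term)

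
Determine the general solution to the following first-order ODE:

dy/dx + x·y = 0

Using integrating factor method:

General solution: y = Ce^(-x^2/2)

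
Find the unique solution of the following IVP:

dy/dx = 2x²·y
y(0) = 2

General solution: y = Ce^(2x³/3)
Applying IC y(0) = 2:
Particular solution: y = 2e^(2x³/3)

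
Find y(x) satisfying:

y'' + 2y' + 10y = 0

Characteristic equation: r² + 2r + 10 = 0
Roots: r = -1 ± 3i (complex conjugates)
General solution: y = e^(-x)(C₁cos(3x) + C₂sin(3x))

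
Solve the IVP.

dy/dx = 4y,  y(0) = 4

General solution: y = Ce^(4x)
Applying IC y(0) = 4:
Particular solution: y = 4e^(4x)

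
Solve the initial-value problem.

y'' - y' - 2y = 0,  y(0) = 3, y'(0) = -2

General solution: y = C₁e^(2x) + C₂e^(-x)
Applying ICs: C₁ = 1/3, C₂ = 8/3
Particular solution: y = (1/3)e^(2x) + (8/3)e^(-x)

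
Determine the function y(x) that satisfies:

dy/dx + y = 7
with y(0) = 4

General solution: y = 7 + Ce^(-x)
Applying y(0) = 4: C = 4 - 7 = -3
Particular solution: y = 7 - 3e^(-x)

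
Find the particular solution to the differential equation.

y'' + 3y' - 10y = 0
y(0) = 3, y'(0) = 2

General solution: y = C₁e^(2x) + C₂e^(-5x)
Applying ICs: C₁ = 17/7, C₂ = 4/7
Particular solution: y = (17/7)e^(2x) + (4/7)e^(-5x)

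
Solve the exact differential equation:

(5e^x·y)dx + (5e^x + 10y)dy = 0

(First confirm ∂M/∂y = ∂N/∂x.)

Verify exactness: ∂M/∂y = ∂N/∂x ✓
Find F(x,y) such that ∂F/∂x = M, ∂F/∂y = N
Solution: 5e^x·y + 5y² = C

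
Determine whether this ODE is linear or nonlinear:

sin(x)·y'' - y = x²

Linear (y and its derivatives appear to the first power only, no products of y terms)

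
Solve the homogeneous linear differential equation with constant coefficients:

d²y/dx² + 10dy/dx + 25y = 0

Characteristic equation: r² + 10r + 25 = 0
Factored: (r + 5)² = 0
Repeated root: r = -5
General solution: y = (C₁ + C₂x)e^(-5x)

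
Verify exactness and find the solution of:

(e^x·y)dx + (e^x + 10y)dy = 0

Verify exactness: ∂M/∂y = ∂N/∂x ✓
Find F(x,y) such that ∂F/∂x = M, ∂F/∂y = N
Solution: e^x·y + 5y² = C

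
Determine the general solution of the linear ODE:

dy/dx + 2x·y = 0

Using integrating factor method:

General solution: y = Ce^(-x^2)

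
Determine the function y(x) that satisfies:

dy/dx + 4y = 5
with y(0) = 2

General solution: y = 5/4 + Ce^(-4x)
Applying y(0) = 2: C = 2 - 5/4 = 3/4
Particular solution: y = 5/4 + (3/4)e^(-4x)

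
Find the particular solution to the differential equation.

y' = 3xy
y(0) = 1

General solution: y = Ce^(3x²/2)
Applying IC y(0) = 1:
Particular solution: y = e^(3x²/2)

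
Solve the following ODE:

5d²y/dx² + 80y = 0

Characteristic equation: 5r² + 80 = 0
Divide by 5: r² + 16 = 0
Roots: r = ±4i (complex conjugates)
General solution: y = C₁cos(4x) + C₂sin(4x)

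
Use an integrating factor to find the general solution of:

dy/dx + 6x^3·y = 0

Using integrating factor method:

General solution: y = Ce^(-3x^4/2)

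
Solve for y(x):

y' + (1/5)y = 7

Using integrating factor method:

General solution: y = 35 + Ce^(-x/5)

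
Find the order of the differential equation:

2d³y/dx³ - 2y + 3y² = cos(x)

The order is 3 (highest derivative is of order 3).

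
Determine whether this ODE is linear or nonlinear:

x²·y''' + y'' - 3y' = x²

Linear (y and its derivatives appear to the first power only, no products of y terms)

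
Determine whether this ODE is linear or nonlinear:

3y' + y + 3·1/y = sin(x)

Nonlinear (1/y term)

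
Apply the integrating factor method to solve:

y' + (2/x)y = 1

Using integrating factor method:

General solution: y = (1/3)x + Cx^(-2)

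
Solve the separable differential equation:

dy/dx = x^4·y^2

Separating variables and integrating:
-1/y = x^5/5 + C

General solution: y^-1 = (-1/5)x^5 + C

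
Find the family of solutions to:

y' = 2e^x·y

Separating variables and integrating:
ln|y| = 2e^x + C

General solution: y = Ce^(2e^x)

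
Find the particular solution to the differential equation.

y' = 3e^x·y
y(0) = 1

General solution: y = Ce^(3e^x)
Applying IC y(0) = 1:
Particular solution: y = e^(3(e^x - 1))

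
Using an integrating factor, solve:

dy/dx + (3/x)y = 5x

Using integrating factor method:

General solution: y = x^2 + Cx^(-3)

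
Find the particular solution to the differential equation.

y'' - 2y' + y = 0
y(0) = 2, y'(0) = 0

General solution: y = (C₁ + C₂x)e^x
Repeated root r = 1
Applying ICs: C₁ = 2, C₂ = -2
Particular solution: y = (2 - 2x)e^x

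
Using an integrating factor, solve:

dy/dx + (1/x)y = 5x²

Using integrating factor method:

General solution: y = (5/4)x^3 + C/x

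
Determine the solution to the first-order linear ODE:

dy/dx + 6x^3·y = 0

Using integrating factor method:

General solution: y = Ce^(-3x^4/2)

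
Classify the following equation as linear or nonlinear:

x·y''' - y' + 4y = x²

Linear (y and its derivatives appear to the first power only, no products of y terms)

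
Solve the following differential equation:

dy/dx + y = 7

Using integrating factor method:

General solution: y = 7 + Ce^(-x)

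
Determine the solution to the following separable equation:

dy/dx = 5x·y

Separating variables and integrating:
ln|y| = 5x^2/2 + C

General solution: y = Ce^(5x^2/2)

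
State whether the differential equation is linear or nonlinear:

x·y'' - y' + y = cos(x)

Linear (y and its derivatives appear to the first power only, no products of y terms)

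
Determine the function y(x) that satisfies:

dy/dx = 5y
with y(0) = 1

General solution: y = Ce^(5x)
Applying IC y(0) = 1:
Particular solution: y = e^(5x)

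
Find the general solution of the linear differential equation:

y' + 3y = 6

Using integrating factor method:

General solution: y = 2 + Ce^(-3x)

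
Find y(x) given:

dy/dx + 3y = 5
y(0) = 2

General solution: y = 5/3 + Ce^(-3x)
Applying y(0) = 2: C = 2 - 5/3 = 1/3
Particular solution: y = 5/3 + (1/3)e^(-3x)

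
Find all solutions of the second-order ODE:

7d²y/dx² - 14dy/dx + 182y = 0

Characteristic equation: 7r² - 14r + 182 = 0
Divide by 7: r² - 2r + 26 = 0
Roots: r = 1 ± 5i (complex conjugates)
General solution: y = e^x(C₁cos(5x) + C₂sin(5x))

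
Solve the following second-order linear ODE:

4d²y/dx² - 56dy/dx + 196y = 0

Characteristic equation: 4r² - 56r + 196 = 0
Divide by 4: r² - 14r + 49 = 0
Factored: (r - 7)² = 0
Repeated root: r = 7
General solution: y = (C₁ + C₂x)e^(7x)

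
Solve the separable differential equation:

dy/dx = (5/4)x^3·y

Separating variables and integrating:
ln|y| = 5x^4/16 + C

General solution: y = Ce^(5x^4/16)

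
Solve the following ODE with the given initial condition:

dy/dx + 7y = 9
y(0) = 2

General solution: y = 9/7 + Ce^(-7x)
Applying y(0) = 2: C = 2 - 9/7 = 5/7
Particular solution: y = 9/7 + (5/7)e^(-7x)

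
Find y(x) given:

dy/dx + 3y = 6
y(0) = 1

General solution: y = 2 + Ce^(-3x)
Applying y(0) = 1: C = 1 - 2 = -1
Particular solution: y = 2 - e^(-3x)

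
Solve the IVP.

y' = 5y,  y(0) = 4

General solution: y = Ce^(5x)
Applying IC y(0) = 4:
Particular solution: y = 4e^(5x)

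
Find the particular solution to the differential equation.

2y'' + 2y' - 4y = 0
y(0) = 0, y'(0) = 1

General solution: y = C₁e^x + C₂e^(-2x)
Applying ICs: C₁ = 1/3, C₂ = -1/3
Particular solution: y = (1/3)e^x - (1/3)e^(-2x)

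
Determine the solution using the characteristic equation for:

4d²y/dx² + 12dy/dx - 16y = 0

Characteristic equation: 4r² + 12r - 16 = 0
Divide by 4: r² + 3r - 4 = 0
Roots: r = 1, -4 (distinct real)
General solution: y = C₁e^x + C₂e^(-4x)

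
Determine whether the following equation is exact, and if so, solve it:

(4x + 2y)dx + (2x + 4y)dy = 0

Verify exactness: ∂M/∂y = ∂N/∂x ✓
Find F(x,y) such that ∂F/∂x = M, ∂F/∂y = N
Solution: 2x² + 2xy + 2y² = C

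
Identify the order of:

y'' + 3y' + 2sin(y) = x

The order is 2 (highest derivative is of order 2).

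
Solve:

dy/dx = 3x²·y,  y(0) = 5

General solution: y = Ce^(x³)
Applying IC y(0) = 5:
Particular solution: y = 5e^(x³)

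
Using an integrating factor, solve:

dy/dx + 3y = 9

Using integrating factor method:

General solution: y = 3 + Ce^(-3x)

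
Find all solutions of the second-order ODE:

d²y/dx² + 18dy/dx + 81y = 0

Characteristic equation: r² + 18r + 81 = 0
Factored: (r + 9)² = 0
Repeated root: r = -9
General solution: y = (C₁ + C₂x)e^(-9x)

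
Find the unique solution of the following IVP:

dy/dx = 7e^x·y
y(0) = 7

General solution: y = Ce^(7e^x)
Applying IC y(0) = 7:
Particular solution: y = 7e^(7(e^x - 1))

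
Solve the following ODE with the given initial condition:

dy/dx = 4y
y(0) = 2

General solution: y = Ce^(4x)
Applying IC y(0) = 2:
Particular solution: y = 2e^(4x)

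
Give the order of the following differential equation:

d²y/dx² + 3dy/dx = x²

The order is 2 (highest derivative is of order 2).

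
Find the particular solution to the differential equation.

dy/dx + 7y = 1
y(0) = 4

General solution: y = 1/7 + Ce^(-7x)
Applying y(0) = 4: C = 4 - 1/7 = 27/7
Particular solution: y = 1/7 + (27/7)e^(-7x)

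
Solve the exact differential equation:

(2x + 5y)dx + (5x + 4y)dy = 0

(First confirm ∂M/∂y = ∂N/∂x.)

Verify exactness: ∂M/∂y = ∂N/∂x ✓
Find F(x,y) such that ∂F/∂x = M, ∂F/∂y = N
Solution: x² + 5xy + 2y² = C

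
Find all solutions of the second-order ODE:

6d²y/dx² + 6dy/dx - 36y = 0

Characteristic equation: 6r² + 6r - 36 = 0
Divide by 6: r² + r - 6 = 0
Roots: r = 2, -3 (distinct real)
General solution: y = C₁e^(2x) + C₂e^(-3x)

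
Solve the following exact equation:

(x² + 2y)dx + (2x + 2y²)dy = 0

Verify exactness: ∂M/∂y = ∂N/∂x ✓
Find F(x,y) such that ∂F/∂x = M, ∂F/∂y = N
Solution: x³/3 + 2xy + 2y³/3 = C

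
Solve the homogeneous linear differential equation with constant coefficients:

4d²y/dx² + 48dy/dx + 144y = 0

Characteristic equation: 4r² + 48r + 144 = 0
Divide by 4: r² + 12r + 36 = 0
Factored: (r + 6)² = 0
Repeated root: r = -6
General solution: y = (C₁ + C₂x)e^(-6x)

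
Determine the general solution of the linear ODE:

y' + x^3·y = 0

Using integrating factor method:

General solution: y = Ce^(-x^4/4)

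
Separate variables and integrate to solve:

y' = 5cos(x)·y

Separating variables and integrating:
ln|y| = 5sin(x) + C

General solution: y = Ce^(5sin(x))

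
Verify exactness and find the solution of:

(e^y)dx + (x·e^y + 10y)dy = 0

Verify exactness: ∂M/∂y = ∂N/∂x ✓
Find F(x,y) such that ∂F/∂x = M, ∂F/∂y = N
Solution: x·e^y + 5y² = C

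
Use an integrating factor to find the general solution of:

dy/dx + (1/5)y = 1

Using integrating factor method:

General solution: y = 5 + Ce^(-x/5)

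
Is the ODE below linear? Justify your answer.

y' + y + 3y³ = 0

No. Nonlinear (y³ term)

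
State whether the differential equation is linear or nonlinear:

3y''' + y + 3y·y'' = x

Nonlinear (y·y'' term)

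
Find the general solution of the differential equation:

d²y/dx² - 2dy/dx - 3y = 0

Characteristic equation: r² - 2r - 3 = 0
Roots: r = 3, -1 (distinct real)
General solution: y = C₁e^(3x) + C₂e^(-x)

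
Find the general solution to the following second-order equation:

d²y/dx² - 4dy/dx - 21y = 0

Characteristic equation: r² - 4r - 21 = 0
Roots: r = 7, -3 (distinct real)
General solution: y = C₁e^(7x) + C₂e^(-3x)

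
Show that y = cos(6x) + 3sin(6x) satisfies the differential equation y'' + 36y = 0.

Verification:
y'' = -36cos(6x) - 108sin(6x)
y'' + 36y = 0 ✓

Yes, it is a solution.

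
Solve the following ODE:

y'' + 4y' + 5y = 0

Characteristic equation: r² + 4r + 5 = 0
Roots: r = -2 ± i (complex conjugates)
General solution: y = e^(-2x)(C₁cos(x) + C₂sin(x))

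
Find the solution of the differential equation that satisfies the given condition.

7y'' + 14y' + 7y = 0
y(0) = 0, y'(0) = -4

General solution: y = (C₁ + C₂x)e^(-x)
Repeated root r = -1
Applying ICs: C₁ = 0, C₂ = -4
Particular solution: y = -4xe^(-x)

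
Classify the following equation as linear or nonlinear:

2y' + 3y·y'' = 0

Nonlinear (y·y'' term)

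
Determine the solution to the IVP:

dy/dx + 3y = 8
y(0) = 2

General solution: y = 8/3 + Ce^(-3x)
Applying y(0) = 2: C = 2 - 8/3 = -2/3
Particular solution: y = 8/3 - (2/3)e^(-3x)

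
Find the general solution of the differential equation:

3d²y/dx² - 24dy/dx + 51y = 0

Characteristic equation: 3r² - 24r + 51 = 0
Divide by 3: r² - 8r + 17 = 0
Roots: r = 4 ± i (complex conjugates)
General solution: y = e^(4x)(C₁cos(x) + C₂sin(x))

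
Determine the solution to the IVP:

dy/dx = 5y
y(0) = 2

General solution: y = Ce^(5x)
Applying IC y(0) = 2:
Particular solution: y = 2e^(5x)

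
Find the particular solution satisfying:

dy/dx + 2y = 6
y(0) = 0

General solution: y = 3 + Ce^(-2x)
Applying y(0) = 0: C = 0 - 3 = -3
Particular solution: y = 3 - 3e^(-2x)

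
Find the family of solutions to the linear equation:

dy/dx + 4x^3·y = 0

Using integrating factor method:

General solution: y = Ce^(-x^4)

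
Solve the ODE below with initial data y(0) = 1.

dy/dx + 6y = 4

General solution: y = 2/3 + Ce^(-6x)
Applying y(0) = 1: C = 1 - 2/3 = 1/3
Particular solution: y = 2/3 + (1/3)e^(-6x)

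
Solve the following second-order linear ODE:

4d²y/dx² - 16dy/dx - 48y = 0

Characteristic equation: 4r² - 16r - 48 = 0
Divide by 4: r² - 4r - 12 = 0
Roots: r = 6, -2 (distinct real)
General solution: y = C₁e^(6x) + C₂e^(-2x)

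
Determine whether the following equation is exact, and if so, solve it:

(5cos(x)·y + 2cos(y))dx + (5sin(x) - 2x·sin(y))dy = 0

Verify exactness: ∂M/∂y = ∂N/∂x ✓
Find F(x,y) such that ∂F/∂x = M, ∂F/∂y = N
Solution: 5sin(x)·y + 2x·cos(y) = C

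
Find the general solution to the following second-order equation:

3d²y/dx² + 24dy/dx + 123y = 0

Characteristic equation: 3r² + 24r + 123 = 0
Divide by 3: r² + 8r + 41 = 0
Roots: r = -4 ± 5i (complex conjugates)
General solution: y = e^(-4x)(C₁cos(5x) + C₂sin(5x))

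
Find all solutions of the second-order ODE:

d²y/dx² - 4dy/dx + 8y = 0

Characteristic equation: r² - 4r + 8 = 0
Roots: r = 2 ± 2i (complex conjugates)
General solution: y = e^(2x)(C₁cos(2x) + C₂sin(2x))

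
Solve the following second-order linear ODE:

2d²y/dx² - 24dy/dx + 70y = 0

Characteristic equation: 2r² - 24r + 70 = 0
Divide by 2: r² - 12r + 35 = 0
Roots: r = 7, 5 (distinct real)
General solution: y = C₁e^(7x) + C₂e^(5x)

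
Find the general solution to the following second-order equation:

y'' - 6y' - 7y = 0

Characteristic equation: r² - 6r - 7 = 0
Roots: r = 7, -1 (distinct real)
General solution: y = C₁e^(7x) + C₂e^(-x)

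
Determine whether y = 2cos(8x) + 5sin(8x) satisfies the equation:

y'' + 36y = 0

Verification:
y'' = -128cos(8x) - 320sin(8x)
y'' + 36y ≠ 0 (frequency mismatch: got 64 instead of 36)

No, it is not a solution.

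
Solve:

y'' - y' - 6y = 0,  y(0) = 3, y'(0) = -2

General solution: y = C₁e^(3x) + C₂e^(-2x)
Applying ICs: C₁ = 4/5, C₂ = 11/5
Particular solution: y = (4/5)e^(3x) + (11/5)e^(-2x)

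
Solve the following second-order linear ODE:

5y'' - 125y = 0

Characteristic equation: 5r² - 125 = 0
Divide by 5: r² - 25 = 0
Roots: r = 5, -5 (distinct real)
General solution: y = C₁e^(5x) + C₂e^(-5x)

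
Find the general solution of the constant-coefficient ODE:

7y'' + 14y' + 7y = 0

Characteristic equation: 7r² + 14r + 7 = 0
Divide by 7: r² + 2r + 1 = 0
Factored: (r + 1)² = 0
Repeated root: r = -1
General solution: y = (C₁ + C₂x)e^(-x)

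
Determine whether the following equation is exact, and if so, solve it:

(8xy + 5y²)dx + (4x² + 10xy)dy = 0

Verify exactness: ∂M/∂y = ∂N/∂x ✓
Find F(x,y) such that ∂F/∂x = M, ∂F/∂y = N
Solution: 4x²y + 5xy² = C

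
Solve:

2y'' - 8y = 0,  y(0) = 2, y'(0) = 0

General solution: y = C₁e^(2x) + C₂e^(-2x)
Applying ICs: C₁ = 1, C₂ = 1
Particular solution: y = e^(2x) + e^(-2x)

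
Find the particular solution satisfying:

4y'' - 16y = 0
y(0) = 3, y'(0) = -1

General solution: y = C₁e^(2x) + C₂e^(-2x)
Applying ICs: C₁ = 5/4, C₂ = 7/4
Particular solution: y = (5/4)e^(2x) + (7/4)e^(-2x)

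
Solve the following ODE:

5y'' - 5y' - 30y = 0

Characteristic equation: 5r² - 5r - 30 = 0
Divide by 5: r² - r - 6 = 0
Roots: r = 3, -2 (distinct real)
General solution: y = C₁e^(3x) + C₂e^(-2x)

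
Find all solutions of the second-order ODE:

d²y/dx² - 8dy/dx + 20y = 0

Characteristic equation: r² - 8r + 20 = 0
Roots: r = 4 ± 2i (complex conjugates)
General solution: y = e^(4x)(C₁cos(2x) + C₂sin(2x))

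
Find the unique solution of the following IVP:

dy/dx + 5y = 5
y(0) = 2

General solution: y = 1 + Ce^(-5x)
Applying y(0) = 2: C = 2 - 1 = 1
Particular solution: y = 1 + e^(-5x)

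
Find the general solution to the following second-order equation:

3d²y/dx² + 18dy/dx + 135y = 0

Characteristic equation: 3r² + 18r + 135 = 0
Divide by 3: r² + 6r + 45 = 0
Roots: r = -3 ± 6i (complex conjugates)
General solution: y = e^(-3x)(C₁cos(6x) + C₂sin(6x))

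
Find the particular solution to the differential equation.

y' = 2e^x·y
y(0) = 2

General solution: y = Ce^(2e^x)
Applying IC y(0) = 2:
Particular solution: y = 2e^(2(e^x - 1))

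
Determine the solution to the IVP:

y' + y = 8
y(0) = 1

General solution: y = 8 + Ce^(-x)
Applying y(0) = 1: C = 1 - 8 = -7
Particular solution: y = 8 - 7e^(-x)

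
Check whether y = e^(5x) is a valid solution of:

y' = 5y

Verification:
y = e^(5x)
y' = 5e^(5x)
5y = 5e^(5x)
y' = 5y ✓

Yes, it is a solution.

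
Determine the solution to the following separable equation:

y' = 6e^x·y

Separating variables and integrating:
ln|y| = 6e^x + C

General solution: y = Ce^(6e^x)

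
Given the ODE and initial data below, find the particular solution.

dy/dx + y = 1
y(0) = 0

General solution: y = 1 + Ce^(-x)
Applying y(0) = 0: C = 0 - 1 = -1
Particular solution: y = 1 - e^(-x)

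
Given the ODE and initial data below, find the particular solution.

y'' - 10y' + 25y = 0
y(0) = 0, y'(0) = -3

General solution: y = (C₁ + C₂x)e^(5x)
Repeated root r = 5
Applying ICs: C₁ = 0, C₂ = -3
Particular solution: y = -3xe^(5x)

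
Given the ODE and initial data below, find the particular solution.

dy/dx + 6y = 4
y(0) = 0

General solution: y = 2/3 + Ce^(-6x)
Applying y(0) = 0: C = 0 - 2/3 = -2/3
Particular solution: y = 2/3 - (2/3)e^(-6x)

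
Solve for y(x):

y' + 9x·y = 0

Using integrating factor method:

General solution: y = Ce^(-9x^2/2)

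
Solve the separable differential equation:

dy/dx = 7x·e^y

Separating variables and integrating:
-e^(-y) = 7x²/2 + C

General solution: y = -ln(C - 7x²/2)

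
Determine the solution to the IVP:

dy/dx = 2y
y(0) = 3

General solution: y = Ce^(2x)
Applying IC y(0) = 3:
Particular solution: y = 3e^(2x)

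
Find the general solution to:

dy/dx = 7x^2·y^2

Separating variables and integrating:
-1/y = 7x^3/3 + C

General solution: y^-1 = (-7/3)x^3 + C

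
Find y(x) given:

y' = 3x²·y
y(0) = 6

General solution: y = Ce^(x³)
Applying IC y(0) = 6:
Particular solution: y = 6e^(x³)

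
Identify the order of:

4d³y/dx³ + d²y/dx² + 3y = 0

The order is 3 (highest derivative is of order 3).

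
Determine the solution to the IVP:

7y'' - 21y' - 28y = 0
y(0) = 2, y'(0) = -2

General solution: y = C₁e^(4x) + C₂e^(-x)
Applying ICs: C₁ = 0, C₂ = 2
Particular solution: y = 2e^(-x)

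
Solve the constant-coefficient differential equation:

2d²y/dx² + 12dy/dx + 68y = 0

Characteristic equation: 2r² + 12r + 68 = 0
Divide by 2: r² + 6r + 34 = 0
Roots: r = -3 ± 5i (complex conjugates)
General solution: y = e^(-3x)(C₁cos(5x) + C₂sin(5x))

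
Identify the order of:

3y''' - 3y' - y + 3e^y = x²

The order is 3 (highest derivative is of order 3).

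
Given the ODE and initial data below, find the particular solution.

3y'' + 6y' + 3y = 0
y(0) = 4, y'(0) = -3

General solution: y = (C₁ + C₂x)e^(-x)
Repeated root r = -1
Applying ICs: C₁ = 4, C₂ = 1
Particular solution: y = (4 + x)e^(-x)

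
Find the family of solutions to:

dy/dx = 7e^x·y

Separating variables and integrating:
ln|y| = 7e^x + C

General solution: y = Ce^(7e^x)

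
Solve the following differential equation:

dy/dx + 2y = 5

Using integrating factor method:

General solution: y = 5/2 + Ce^(-2x)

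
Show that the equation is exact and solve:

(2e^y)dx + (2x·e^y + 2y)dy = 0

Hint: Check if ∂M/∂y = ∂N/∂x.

Verify exactness: ∂M/∂y = ∂N/∂x ✓
Find F(x,y) such that ∂F/∂x = M, ∂F/∂y = N
Solution: 2x·e^y + y² = C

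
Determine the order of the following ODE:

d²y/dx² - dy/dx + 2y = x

The order is 2 (highest derivative is of order 2).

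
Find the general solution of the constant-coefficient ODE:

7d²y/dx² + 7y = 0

Characteristic equation: 7r² + 7 = 0
Divide by 7: r² + 1 = 0
Roots: r = ±i (complex conjugates)
General solution: y = C₁cos(x) + C₂sin(x)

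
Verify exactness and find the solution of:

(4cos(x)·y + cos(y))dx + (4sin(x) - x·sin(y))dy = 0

Verify exactness: ∂M/∂y = ∂N/∂x ✓
Find F(x,y) such that ∂F/∂x = M, ∂F/∂y = N
Solution: 4sin(x)·y + x·cos(y) = C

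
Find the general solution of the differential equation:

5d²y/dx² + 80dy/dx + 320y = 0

Characteristic equation: 5r² + 80r + 320 = 0
Divide by 5: r² + 16r + 64 = 0
Factored: (r + 8)² = 0
Repeated root: r = -8
General solution: y = (C₁ + C₂x)e^(-8x)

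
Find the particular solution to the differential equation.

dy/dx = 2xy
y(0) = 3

General solution: y = Ce^(x²)
Applying IC y(0) = 3:
Particular solution: y = 3e^(x²)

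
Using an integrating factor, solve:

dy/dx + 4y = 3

Using integrating factor method:

General solution: y = 3/4 + Ce^(-4x)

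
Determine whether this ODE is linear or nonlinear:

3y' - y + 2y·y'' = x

Nonlinear (y·y'' term)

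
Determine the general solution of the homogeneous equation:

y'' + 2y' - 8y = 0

Characteristic equation: r² + 2r - 8 = 0
Roots: r = 2, -4 (distinct real)
General solution: y = C₁e^(2x) + C₂e^(-4x)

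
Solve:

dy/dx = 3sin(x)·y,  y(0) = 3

General solution: y = Ce^(-3cos(x))
Applying IC y(0) = 3:
Particular solution: y = 3e^(3(1-cos(x)))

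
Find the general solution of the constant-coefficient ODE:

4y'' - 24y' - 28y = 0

Characteristic equation: 4r² - 24r - 28 = 0
Divide by 4: r² - 6r - 7 = 0
Roots: r = 7, -1 (distinct real)
General solution: y = C₁e^(7x) + C₂e^(-x)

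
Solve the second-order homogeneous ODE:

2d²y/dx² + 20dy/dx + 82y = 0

Characteristic equation: 2r² + 20r + 82 = 0
Divide by 2: r² + 10r + 41 = 0
Roots: r = -5 ± 4i (complex conjugates)
General solution: y = e^(-5x)(C₁cos(4x) + C₂sin(4x))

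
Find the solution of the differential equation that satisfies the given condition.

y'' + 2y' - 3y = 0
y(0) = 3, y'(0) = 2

General solution: y = C₁e^x + C₂e^(-3x)
Applying ICs: C₁ = 11/4, C₂ = 1/4
Particular solution: y = (11/4)e^x + (1/4)e^(-3x)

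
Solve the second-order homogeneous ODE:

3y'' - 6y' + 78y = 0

Characteristic equation: 3r² - 6r + 78 = 0
Divide by 3: r² - 2r + 26 = 0
Roots: r = 1 ± 5i (complex conjugates)
General solution: y = e^x(C₁cos(5x) + C₂sin(5x))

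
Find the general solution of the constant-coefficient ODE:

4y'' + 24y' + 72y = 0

Characteristic equation: 4r² + 24r + 72 = 0
Divide by 4: r² + 6r + 18 = 0
Roots: r = -3 ± 3i (complex conjugates)
General solution: y = e^(-3x)(C₁cos(3x) + C₂sin(3x))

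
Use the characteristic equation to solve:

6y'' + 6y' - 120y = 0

Characteristic equation: 6r² + 6r - 120 = 0
Divide by 6: r² + r - 20 = 0
Roots: r = 4, -5 (distinct real)
General solution: y = C₁e^(4x) + C₂e^(-5x)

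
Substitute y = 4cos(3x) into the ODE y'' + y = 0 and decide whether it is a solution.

Verification:
y'' = -36cos(3x)
y'' + y ≠ 0 (frequency mismatch: got 9 instead of 1)

No, it is not a solution.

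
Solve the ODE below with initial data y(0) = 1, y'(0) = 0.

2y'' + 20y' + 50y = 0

General solution: y = (C₁ + C₂x)e^(-5x)
Repeated root r = -5
Applying ICs: C₁ = 1, C₂ = 5
Particular solution: y = (1 + 5x)e^(-5x)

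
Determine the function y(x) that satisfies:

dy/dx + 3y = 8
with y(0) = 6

General solution: y = 8/3 + Ce^(-3x)
Applying y(0) = 6: C = 6 - 8/3 = 10/3
Particular solution: y = 8/3 + (10/3)e^(-3x)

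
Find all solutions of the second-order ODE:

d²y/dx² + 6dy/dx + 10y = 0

Characteristic equation: r² + 6r + 10 = 0
Roots: r = -3 ± i (complex conjugates)
General solution: y = e^(-3x)(C₁cos(x) + C₂sin(x))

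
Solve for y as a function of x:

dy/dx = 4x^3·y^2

Separating variables and integrating:
-1/y = x^4 + C

General solution: y^-1 = -x^4 + C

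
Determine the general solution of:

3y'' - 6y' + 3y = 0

Characteristic equation: 3r² - 6r + 3 = 0
Divide by 3: r² - 2r + 1 = 0
Factored: (r - 1)² = 0
Repeated root: r = 1
General solution: y = (C₁ + C₂x)e^x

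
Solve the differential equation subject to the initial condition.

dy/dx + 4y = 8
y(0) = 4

General solution: y = 2 + Ce^(-4x)
Applying y(0) = 4: C = 4 - 2 = 2
Particular solution: y = 2 + 2e^(-4x)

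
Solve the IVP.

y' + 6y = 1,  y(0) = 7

General solution: y = 1/6 + Ce^(-6x)
Applying y(0) = 7: C = 7 - 1/6 = 41/6
Particular solution: y = 1/6 + (41/6)e^(-6x)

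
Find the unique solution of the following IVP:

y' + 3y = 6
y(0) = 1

General solution: y = 2 + Ce^(-3x)
Applying y(0) = 1: C = 1 - 2 = -1
Particular solution: y = 2 - e^(-3x)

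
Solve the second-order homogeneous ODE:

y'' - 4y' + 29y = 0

Characteristic equation: r² - 4r + 29 = 0
Roots: r = 2 ± 5i (complex conjugates)
General solution: y = e^(2x)(C₁cos(5x) + C₂sin(5x))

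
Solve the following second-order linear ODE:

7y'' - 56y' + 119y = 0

Characteristic equation: 7r² - 56r + 119 = 0
Divide by 7: r² - 8r + 17 = 0
Roots: r = 4 ± i (complex conjugates)
General solution: y = e^(4x)(C₁cos(x) + C₂sin(x))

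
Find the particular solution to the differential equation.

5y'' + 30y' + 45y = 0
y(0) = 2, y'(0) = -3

General solution: y = (C₁ + C₂x)e^(-3x)
Repeated root r = -3
Applying ICs: C₁ = 2, C₂ = 3
Particular solution: y = (2 + 3x)e^(-3x)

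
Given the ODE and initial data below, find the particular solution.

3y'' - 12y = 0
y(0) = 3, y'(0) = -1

General solution: y = C₁e^(2x) + C₂e^(-2x)
Applying ICs: C₁ = 5/4, C₂ = 7/4
Particular solution: y = (5/4)e^(2x) + (7/4)e^(-2x)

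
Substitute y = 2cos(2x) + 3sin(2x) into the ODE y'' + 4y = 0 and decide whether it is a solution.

Verification:
y'' = -8cos(2x) - 12sin(2x)
y'' + 4y = 0 ✓

Yes, it is a solution.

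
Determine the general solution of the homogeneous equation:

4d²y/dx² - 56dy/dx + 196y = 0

Characteristic equation: 4r² - 56r + 196 = 0
Divide by 4: r² - 14r + 49 = 0
Factored: (r - 7)² = 0
Repeated root: r = 7
General solution: y = (C₁ + C₂x)e^(7x)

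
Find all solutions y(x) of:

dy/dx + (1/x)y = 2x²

Using integrating factor method:

General solution: y = (1/2)x^3 + C/x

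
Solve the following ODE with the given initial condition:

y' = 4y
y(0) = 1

General solution: y = Ce^(4x)
Applying IC y(0) = 1:
Particular solution: y = e^(4x)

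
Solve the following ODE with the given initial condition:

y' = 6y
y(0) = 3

General solution: y = Ce^(6x)
Applying IC y(0) = 3:
Particular solution: y = 3e^(6x)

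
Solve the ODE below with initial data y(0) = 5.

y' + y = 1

General solution: y = 1 + Ce^(-x)
Applying y(0) = 5: C = 5 - 1 = 4
Particular solution: y = 1 + 4e^(-x)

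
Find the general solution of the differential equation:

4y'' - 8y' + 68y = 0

Characteristic equation: 4r² - 8r + 68 = 0
Divide by 4: r² - 2r + 17 = 0
Roots: r = 1 ± 4i (complex conjugates)
General solution: y = e^x(C₁cos(4x) + C₂sin(4x))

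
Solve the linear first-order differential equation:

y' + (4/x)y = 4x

Using integrating factor method:

General solution: y = (2/3)x^2 + Cx^(-4)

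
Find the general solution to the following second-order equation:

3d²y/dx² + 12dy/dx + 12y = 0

Characteristic equation: 3r² + 12r + 12 = 0
Divide by 3: r² + 4r + 4 = 0
Factored: (r + 2)² = 0
Repeated root: r = -2
General solution: y = (C₁ + C₂x)e^(-2x)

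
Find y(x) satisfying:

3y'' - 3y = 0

Characteristic equation: 3r² - 3 = 0
Divide by 3: r² - 1 = 0
Roots: r = 1, -1 (distinct real)
General solution: y = C₁e^x + C₂e^(-x)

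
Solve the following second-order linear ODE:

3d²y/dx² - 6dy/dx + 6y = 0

Characteristic equation: 3r² - 6r + 6 = 0
Divide by 3: r² - 2r + 2 = 0
Roots: r = 1 ± i (complex conjugates)
General solution: y = e^x(C₁cos(x) + C₂sin(x))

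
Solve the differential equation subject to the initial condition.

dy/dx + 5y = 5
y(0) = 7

General solution: y = 1 + Ce^(-5x)
Applying y(0) = 7: C = 7 - 1 = 6
Particular solution: y = 1 + 6e^(-5x)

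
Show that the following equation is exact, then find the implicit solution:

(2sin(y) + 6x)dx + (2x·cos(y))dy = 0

Verify exactness: ∂M/∂y = ∂N/∂x ✓
Find F(x,y) such that ∂F/∂x = M, ∂F/∂y = N
Solution: 2x·sin(y) + 3x² = C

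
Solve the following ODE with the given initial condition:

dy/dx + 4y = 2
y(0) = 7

General solution: y = 1/2 + Ce^(-4x)
Applying y(0) = 7: C = 7 - 1/2 = 13/2
Particular solution: y = 1/2 + (13/2)e^(-4x)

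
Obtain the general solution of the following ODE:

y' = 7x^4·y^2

Separating variables and integrating:
-1/y = 7x^5/5 + C

General solution: y^-1 = (-7/5)x^5 + C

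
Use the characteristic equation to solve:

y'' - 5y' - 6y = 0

Characteristic equation: r² - 5r - 6 = 0
Roots: r = 6, -1 (distinct real)
General solution: y = C₁e^(6x) + C₂e^(-x)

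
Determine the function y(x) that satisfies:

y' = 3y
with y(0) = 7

General solution: y = Ce^(3x)
Applying IC y(0) = 7:
Particular solution: y = 7e^(3x)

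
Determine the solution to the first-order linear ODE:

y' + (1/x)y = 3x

Using integrating factor method:

General solution: y = x^2 + C/x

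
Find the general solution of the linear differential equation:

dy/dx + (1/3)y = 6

Using integrating factor method:

General solution: y = 18 + Ce^(-x/3)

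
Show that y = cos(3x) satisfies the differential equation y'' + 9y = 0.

Verification:
y'' = -9cos(3x)
y'' + 9y = 0 ✓

Yes, it is a solution.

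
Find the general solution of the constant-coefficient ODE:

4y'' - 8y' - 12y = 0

Characteristic equation: 4r² - 8r - 12 = 0
Divide by 4: r² - 2r - 3 = 0
Roots: r = 3, -1 (distinct real)
General solution: y = C₁e^(3x) + C₂e^(-x)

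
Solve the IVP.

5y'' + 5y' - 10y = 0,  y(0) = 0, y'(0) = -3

General solution: y = C₁e^x + C₂e^(-2x)
Applying ICs: C₁ = -1, C₂ = 1
Particular solution: y = -e^x + e^(-2x)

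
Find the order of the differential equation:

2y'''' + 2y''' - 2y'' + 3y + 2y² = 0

The order is 4 (highest derivative is of order 4).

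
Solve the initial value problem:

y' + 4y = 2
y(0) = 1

General solution: y = 1/2 + Ce^(-4x)
Applying y(0) = 1: C = 1 - 1/2 = 1/2
Particular solution: y = 1/2 + (1/2)e^(-4x)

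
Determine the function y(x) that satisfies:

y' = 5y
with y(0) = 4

General solution: y = Ce^(5x)
Applying IC y(0) = 4:
Particular solution: y = 4e^(5x)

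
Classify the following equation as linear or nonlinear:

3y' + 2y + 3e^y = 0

Nonlinear (e^y is nonlinear in y)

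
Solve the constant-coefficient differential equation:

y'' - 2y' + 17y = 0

Characteristic equation: r² - 2r + 17 = 0
Roots: r = 1 ± 4i (complex conjugates)
General solution: y = e^x(C₁cos(4x) + C₂sin(4x))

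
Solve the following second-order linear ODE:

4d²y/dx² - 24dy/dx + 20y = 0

Characteristic equation: 4r² - 24r + 20 = 0
Divide by 4: r² - 6r + 5 = 0
Roots: r = 1, 5 (distinct real)
General solution: y = C₁e^x + C₂e^(5x)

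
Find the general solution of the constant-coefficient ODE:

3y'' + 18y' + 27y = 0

Characteristic equation: 3r² + 18r + 27 = 0
Divide by 3: r² + 6r + 9 = 0
Factored: (r + 3)² = 0
Repeated root: r = -3
General solution: y = (C₁ + C₂x)e^(-3x)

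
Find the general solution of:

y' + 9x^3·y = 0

Using integrating factor method:

General solution: y = Ce^(-9x^4/4)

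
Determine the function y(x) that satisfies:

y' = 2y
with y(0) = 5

General solution: y = Ce^(2x)
Applying IC y(0) = 5:
Particular solution: y = 5e^(2x)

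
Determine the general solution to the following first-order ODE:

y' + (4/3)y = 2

Using integrating factor method:

General solution: y = 3/2 + Ce^(-4x/3)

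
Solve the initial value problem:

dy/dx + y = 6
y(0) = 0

General solution: y = 6 + Ce^(-x)
Applying y(0) = 0: C = 0 - 6 = -6
Particular solution: y = 6 - 6e^(-x)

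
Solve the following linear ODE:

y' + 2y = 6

Using integrating factor method:

General solution: y = 3 + Ce^(-2x)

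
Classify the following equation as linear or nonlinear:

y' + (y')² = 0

Nonlinear ((y')² term)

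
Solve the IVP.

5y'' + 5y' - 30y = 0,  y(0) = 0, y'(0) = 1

General solution: y = C₁e^(2x) + C₂e^(-3x)
Applying ICs: C₁ = 1/5, C₂ = -1/5
Particular solution: y = (1/5)e^(2x) - (1/5)e^(-3x)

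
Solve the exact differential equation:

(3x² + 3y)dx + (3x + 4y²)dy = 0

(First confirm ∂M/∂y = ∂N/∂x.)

Verify exactness: ∂M/∂y = ∂N/∂x ✓
Find F(x,y) such that ∂F/∂x = M, ∂F/∂y = N
Solution: x³ + 3xy + 4y³/3 = C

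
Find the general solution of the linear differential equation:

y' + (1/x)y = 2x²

Using integrating factor method:

General solution: y = (1/2)x^3 + C/x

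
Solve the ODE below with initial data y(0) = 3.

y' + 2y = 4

General solution: y = 2 + Ce^(-2x)
Applying y(0) = 3: C = 3 - 2 = 1
Particular solution: y = 2 + e^(-2x)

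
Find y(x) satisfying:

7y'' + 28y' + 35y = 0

Characteristic equation: 7r² + 28r + 35 = 0
Divide by 7: r² + 4r + 5 = 0
Roots: r = -2 ± i (complex conjugates)
General solution: y = e^(-2x)(C₁cos(x) + C₂sin(x))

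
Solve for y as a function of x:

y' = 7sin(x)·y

Separating variables and integrating:
ln|y| = -7cos(x) + C

General solution: y = Ce^(-7cos(x))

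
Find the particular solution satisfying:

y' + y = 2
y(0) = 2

General solution: y = 2 + Ce^(-x)
Applying y(0) = 2: C = 2 - 2 = 0
Particular solution: y = 2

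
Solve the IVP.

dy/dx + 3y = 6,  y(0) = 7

General solution: y = 2 + Ce^(-3x)
Applying y(0) = 7: C = 7 - 2 = 5
Particular solution: y = 2 + 5e^(-3x)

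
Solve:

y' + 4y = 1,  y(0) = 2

General solution: y = 1/4 + Ce^(-4x)
Applying y(0) = 2: C = 2 - 1/4 = 7/4
Particular solution: y = 1/4 + (7/4)e^(-4x)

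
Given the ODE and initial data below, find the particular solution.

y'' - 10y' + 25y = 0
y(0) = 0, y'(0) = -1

General solution: y = (C₁ + C₂x)e^(5x)
Repeated root r = 5
Applying ICs: C₁ = 0, C₂ = -1
Particular solution: y = -xe^(5x)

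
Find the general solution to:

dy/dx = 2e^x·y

Separating variables and integrating:
ln|y| = 2e^x + C

General solution: y = Ce^(2e^x)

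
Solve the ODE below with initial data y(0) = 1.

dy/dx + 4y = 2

General solution: y = 1/2 + Ce^(-4x)
Applying y(0) = 1: C = 1 - 1/2 = 1/2
Particular solution: y = 1/2 + (1/2)e^(-4x)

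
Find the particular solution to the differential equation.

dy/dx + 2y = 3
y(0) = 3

General solution: y = 3/2 + Ce^(-2x)
Applying y(0) = 3: C = 3 - 3/2 = 3/2
Particular solution: y = 3/2 + (3/2)e^(-2x)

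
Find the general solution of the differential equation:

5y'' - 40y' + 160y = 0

Characteristic equation: 5r² - 40r + 160 = 0
Divide by 5: r² - 8r + 32 = 0
Roots: r = 4 ± 4i (complex conjugates)
General solution: y = e^(4x)(C₁cos(4x) + C₂sin(4x))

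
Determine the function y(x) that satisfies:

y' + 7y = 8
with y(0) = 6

General solution: y = 8/7 + Ce^(-7x)
Applying y(0) = 6: C = 6 - 8/7 = 34/7
Particular solution: y = 8/7 + (34/7)e^(-7x)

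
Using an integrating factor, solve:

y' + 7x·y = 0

Using integrating factor method:

General solution: y = Ce^(-7x^2/2)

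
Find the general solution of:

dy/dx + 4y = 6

Using integrating factor method:

General solution: y = 3/2 + Ce^(-4x)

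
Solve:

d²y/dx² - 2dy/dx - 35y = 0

Characteristic equation: r² - 2r - 35 = 0
Roots: r = 7, -5 (distinct real)
General solution: y = C₁e^(7x) + C₂e^(-5x)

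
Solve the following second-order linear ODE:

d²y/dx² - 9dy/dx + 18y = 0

Characteristic equation: r² - 9r + 18 = 0
Roots: r = 6, 3 (distinct real)
General solution: y = C₁e^(6x) + C₂e^(3x)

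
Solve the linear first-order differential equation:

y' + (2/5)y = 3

Using integrating factor method:

General solution: y = 15/2 + Ce^(-2x/5)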